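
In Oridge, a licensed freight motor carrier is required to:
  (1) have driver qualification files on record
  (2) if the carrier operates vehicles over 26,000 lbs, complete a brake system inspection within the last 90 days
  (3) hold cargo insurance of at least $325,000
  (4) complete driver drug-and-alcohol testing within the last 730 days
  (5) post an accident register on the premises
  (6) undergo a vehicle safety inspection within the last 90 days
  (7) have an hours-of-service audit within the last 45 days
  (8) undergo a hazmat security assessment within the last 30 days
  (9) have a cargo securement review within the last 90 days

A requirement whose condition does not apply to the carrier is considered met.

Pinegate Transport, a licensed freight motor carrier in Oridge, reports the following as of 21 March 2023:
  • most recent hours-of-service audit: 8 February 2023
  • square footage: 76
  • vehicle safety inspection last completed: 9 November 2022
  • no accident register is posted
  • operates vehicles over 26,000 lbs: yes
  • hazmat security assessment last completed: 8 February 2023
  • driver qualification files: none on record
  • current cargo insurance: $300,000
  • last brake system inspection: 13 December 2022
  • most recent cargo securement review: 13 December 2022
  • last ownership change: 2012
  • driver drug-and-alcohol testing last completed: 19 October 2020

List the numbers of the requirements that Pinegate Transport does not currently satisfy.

1, 2, 3, 4, 5, 6, 8, 9

1. driver qualification files absent → not met
2. condition 'operates vehicles over 26,000 lbs' holds; brake system inspection 98 days ago vs limit 90 → not met
3. cargo insurance $300,000 < $325,000 → not met
4. driver drug-and-alcohol testing 883 days ago vs limit 730 → not met
5. accident register absent → not met
6. vehicle safety inspection 132 days ago vs limit 90 → not met
7. hours-of-service audit 41 days ago vs limit 45 → met
8. hazmat security assessment 41 days ago vs limit 30 → not met
9. cargo securement review 98 days ago vs limit 90 → not met
Not met: 1, 2, 3, 4, 5, 6, 8, 9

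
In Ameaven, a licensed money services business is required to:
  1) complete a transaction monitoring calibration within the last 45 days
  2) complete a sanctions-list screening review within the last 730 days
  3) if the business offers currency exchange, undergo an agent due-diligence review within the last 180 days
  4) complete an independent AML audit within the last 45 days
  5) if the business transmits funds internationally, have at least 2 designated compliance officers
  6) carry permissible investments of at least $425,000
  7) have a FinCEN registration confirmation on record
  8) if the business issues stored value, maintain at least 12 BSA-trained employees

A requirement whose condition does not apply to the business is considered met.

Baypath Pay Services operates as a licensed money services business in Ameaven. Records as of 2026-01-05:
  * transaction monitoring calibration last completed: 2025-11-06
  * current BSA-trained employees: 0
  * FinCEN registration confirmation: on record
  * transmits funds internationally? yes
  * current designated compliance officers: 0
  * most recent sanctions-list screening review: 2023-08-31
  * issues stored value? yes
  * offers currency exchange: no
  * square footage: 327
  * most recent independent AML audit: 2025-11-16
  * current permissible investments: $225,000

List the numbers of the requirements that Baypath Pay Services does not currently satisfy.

1, 2, 4, 5, 6, 8

1. transaction monitoring calibration 60 days ago vs limit 45 → not met
2. sanctions-list screening review 858 days ago vs limit 730 → not met
3. condition 'offers currency exchange' does not hold → requirement n/a → met
4. independent AML audit 50 days ago vs limit 45 → not met
5. condition 'transmits funds internationally' holds; designated compliance officers 0 < 2 → not met
6. permissible investments $225,000 < $425,000 → not met
7. FinCEN registration confirmation present → met
8. condition 'issues stored value' holds; BSA-trained employees 0 < 12 → not met
Not met: 1, 2, 4, 5, 6, 8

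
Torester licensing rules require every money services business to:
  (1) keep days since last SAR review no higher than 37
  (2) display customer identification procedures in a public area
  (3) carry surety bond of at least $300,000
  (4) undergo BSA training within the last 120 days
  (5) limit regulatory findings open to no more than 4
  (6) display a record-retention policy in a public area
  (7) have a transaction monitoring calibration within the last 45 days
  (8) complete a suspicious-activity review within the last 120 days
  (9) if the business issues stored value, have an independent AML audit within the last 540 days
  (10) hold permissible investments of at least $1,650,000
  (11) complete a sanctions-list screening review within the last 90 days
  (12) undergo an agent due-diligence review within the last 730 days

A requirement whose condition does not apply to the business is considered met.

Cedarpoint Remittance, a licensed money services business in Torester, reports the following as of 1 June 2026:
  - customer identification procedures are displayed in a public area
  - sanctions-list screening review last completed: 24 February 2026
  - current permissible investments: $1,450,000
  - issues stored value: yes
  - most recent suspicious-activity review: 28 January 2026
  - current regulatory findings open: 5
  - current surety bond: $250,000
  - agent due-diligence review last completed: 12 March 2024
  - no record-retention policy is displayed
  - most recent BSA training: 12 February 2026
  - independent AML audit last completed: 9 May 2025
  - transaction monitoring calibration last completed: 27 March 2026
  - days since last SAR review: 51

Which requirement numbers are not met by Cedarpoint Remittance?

1. days since last SAR review 51 > 37 → not met
2. customer identification procedures present → met
3. surety bond $250,000 < $300,000 → not met
4. BSA training 109 days ago vs limit 120 → met
5. regulatory findings open 5 > 4 → not met
6. record-retention policy absent → not met
7. transaction monitoring calibration 66 days ago vs limit 45 → not met
8. suspicious-activity review 124 days ago vs limit 120 → not met
9. condition 'issues stored value' holds; independent AML audit 388 days ago vs limit 540 → met
10. permissible investments $1,450,000 < $1,650,000 → not met
11. sanctions-list screening review 97 days ago vs limit 90 → not met
12. agent due-diligence review 811 days ago vs limit 730 → not met
Not met: 1, 3, 5, 6, 7, 8, 10, 11, 12

1, 3, 5, 6, 7, 8, 10, 11, 12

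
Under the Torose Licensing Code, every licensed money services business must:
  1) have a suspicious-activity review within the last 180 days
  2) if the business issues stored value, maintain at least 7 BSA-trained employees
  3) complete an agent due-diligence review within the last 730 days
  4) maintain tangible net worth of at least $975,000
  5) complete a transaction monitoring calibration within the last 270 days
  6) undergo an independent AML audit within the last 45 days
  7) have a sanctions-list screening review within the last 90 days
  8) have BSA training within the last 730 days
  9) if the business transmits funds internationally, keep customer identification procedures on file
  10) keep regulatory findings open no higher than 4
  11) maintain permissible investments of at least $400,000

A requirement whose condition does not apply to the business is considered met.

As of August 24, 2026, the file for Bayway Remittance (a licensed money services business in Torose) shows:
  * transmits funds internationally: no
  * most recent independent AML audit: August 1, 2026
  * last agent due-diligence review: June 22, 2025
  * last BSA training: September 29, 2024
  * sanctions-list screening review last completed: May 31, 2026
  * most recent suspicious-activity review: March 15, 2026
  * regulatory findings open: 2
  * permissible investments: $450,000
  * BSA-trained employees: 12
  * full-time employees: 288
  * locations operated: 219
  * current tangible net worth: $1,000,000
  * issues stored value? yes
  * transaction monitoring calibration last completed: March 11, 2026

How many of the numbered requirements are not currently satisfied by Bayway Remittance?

1. suspicious-activity review 162 days ago vs limit 180 → met
2. condition 'issues stored value' holds; BSA-trained employees 12 ≥ 7 → met
3. agent due-diligence review 428 days ago vs limit 730 → met
4. tangible net worth $1,000,000 ≥ $975,000 → met
5. transaction monitoring calibration 166 days ago vs limit 270 → met
6. independent AML audit 23 days ago vs limit 45 → met
7. sanctions-list screening review 85 days ago vs limit 90 → met
8. BSA training 694 days ago vs limit 730 → met
9. condition 'transmits funds internationally' does not hold → requirement n/a → met
10. regulatory findings open 2 ≤ 4 → met
11. permissible investments $450,000 ≥ $400,000 → met
Not met: 0 of 11

0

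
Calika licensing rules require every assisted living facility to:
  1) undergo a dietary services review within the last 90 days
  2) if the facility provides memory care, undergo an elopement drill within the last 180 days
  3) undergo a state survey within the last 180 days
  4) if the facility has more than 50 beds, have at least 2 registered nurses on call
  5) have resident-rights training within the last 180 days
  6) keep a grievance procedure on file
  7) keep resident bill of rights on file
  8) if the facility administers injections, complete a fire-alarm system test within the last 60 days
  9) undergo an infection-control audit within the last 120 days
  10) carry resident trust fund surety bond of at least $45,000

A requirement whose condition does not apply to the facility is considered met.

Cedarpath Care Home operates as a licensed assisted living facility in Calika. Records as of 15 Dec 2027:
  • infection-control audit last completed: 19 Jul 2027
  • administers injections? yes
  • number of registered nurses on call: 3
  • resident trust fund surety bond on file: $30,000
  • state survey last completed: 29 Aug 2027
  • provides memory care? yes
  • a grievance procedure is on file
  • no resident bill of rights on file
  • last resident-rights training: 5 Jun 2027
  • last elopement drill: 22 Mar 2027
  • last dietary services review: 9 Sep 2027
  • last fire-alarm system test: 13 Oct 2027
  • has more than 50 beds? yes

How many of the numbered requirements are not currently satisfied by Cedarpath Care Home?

1. dietary services review 97 days ago vs limit 90 → not met
2. condition 'provides memory care' holds; elopement drill 268 days ago vs limit 180 → not met
3. state survey 108 days ago vs limit 180 → met
4. condition 'has more than 50 beds' holds; registered nurses on call 3 ≥ 2 → met
5. resident-rights training 193 days ago vs limit 180 → not met
6. grievance procedure present → met
7. resident bill of rights absent → not met
8. condition 'administers injections' holds; fire-alarm system test 63 days ago vs limit 60 → not met
9. infection-control audit 149 days ago vs limit 120 → not met
10. resident trust fund surety bond $30,000 < $45,000 → not met
Not met: 7 of 10

7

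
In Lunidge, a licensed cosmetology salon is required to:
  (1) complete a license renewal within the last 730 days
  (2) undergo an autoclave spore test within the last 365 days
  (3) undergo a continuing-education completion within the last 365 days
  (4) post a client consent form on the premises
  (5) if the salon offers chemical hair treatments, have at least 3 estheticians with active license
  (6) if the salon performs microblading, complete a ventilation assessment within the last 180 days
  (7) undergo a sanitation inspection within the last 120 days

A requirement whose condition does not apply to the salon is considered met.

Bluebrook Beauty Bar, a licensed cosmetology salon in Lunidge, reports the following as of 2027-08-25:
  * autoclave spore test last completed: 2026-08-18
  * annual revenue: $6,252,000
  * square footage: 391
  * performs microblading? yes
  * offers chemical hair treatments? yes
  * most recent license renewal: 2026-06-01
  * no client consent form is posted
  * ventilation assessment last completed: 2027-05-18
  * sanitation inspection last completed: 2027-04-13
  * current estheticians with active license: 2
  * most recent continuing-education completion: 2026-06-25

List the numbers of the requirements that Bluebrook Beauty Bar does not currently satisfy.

1. license renewal 450 days ago vs limit 730 → met
2. autoclave spore test 372 days ago vs limit 365 → not met
3. continuing-education completion 426 days ago vs limit 365 → not met
4. client consent form absent → not met
5. condition 'offers chemical hair treatments' holds; estheticians with active license 2 < 3 → not met
6. condition 'performs microblading' holds; ventilation assessment 99 days ago vs limit 180 → met
7. sanitation inspection 134 days ago vs limit 120 → not met
Not met: 2, 3, 4, 5, 7

2, 3, 4, 5, 7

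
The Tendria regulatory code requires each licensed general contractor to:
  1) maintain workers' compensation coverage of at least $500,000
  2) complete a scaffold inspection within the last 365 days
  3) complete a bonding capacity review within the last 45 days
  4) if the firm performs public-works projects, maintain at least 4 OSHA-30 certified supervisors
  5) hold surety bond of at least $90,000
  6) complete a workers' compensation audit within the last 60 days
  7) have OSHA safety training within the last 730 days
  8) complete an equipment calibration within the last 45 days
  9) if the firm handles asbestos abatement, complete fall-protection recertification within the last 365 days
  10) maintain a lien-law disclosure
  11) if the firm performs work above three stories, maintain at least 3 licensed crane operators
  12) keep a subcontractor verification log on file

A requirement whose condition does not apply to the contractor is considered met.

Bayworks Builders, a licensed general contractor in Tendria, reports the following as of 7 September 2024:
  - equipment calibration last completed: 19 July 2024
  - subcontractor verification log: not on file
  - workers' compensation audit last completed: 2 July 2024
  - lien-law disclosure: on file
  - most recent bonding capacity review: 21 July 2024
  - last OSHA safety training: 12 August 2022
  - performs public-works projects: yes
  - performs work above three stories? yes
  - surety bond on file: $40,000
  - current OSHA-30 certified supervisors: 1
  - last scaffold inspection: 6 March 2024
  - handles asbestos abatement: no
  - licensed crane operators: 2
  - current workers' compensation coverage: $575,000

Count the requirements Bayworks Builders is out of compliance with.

1. workers' compensation coverage $575,000 ≥ $500,000 → met
2. scaffold inspection 185 days ago vs limit 365 → met
3. bonding capacity review 48 days ago vs limit 45 → not met
4. condition 'performs public-works projects' holds; OSHA-30 certified supervisors 1 < 4 → not met
5. surety bond $40,000 < $90,000 → not met
6. workers' compensation audit 67 days ago vs limit 60 → not met
7. OSHA safety training 757 days ago vs limit 730 → not met
8. equipment calibration 50 days ago vs limit 45 → not met
9. condition 'handles asbestos abatement' does not hold → requirement n/a → met
10. lien-law disclosure present → met
11. condition 'performs work above three stories' holds; licensed crane operators 2 < 3 → not met
12. subcontractor verification log absent → not met
Not met: 8 of 12

8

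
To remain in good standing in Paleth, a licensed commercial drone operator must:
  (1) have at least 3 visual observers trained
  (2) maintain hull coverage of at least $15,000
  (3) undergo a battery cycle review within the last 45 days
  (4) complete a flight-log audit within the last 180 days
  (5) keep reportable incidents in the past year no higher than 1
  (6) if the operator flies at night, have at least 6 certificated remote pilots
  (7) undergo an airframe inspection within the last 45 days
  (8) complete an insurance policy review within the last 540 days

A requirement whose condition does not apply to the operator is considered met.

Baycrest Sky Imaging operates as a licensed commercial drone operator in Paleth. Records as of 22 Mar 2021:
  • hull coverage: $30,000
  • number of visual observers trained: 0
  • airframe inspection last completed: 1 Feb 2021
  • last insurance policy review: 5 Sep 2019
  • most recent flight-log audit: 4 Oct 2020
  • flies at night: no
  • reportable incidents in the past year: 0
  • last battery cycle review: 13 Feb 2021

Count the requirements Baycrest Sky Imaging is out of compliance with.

3

1. visual observers trained 0 < 3 → not met
2. hull coverage $30,000 ≥ $15,000 → met
3. battery cycle review 37 days ago vs limit 45 → met
4. flight-log audit 169 days ago vs limit 180 → met
5. reportable incidents in the past year 0 ≤ 1 → met
6. condition 'flies at night' does not hold → requirement n/a → met
7. airframe inspection 49 days ago vs limit 45 → not met
8. insurance policy review 564 days ago vs limit 540 → not met
Not met: 3 of 8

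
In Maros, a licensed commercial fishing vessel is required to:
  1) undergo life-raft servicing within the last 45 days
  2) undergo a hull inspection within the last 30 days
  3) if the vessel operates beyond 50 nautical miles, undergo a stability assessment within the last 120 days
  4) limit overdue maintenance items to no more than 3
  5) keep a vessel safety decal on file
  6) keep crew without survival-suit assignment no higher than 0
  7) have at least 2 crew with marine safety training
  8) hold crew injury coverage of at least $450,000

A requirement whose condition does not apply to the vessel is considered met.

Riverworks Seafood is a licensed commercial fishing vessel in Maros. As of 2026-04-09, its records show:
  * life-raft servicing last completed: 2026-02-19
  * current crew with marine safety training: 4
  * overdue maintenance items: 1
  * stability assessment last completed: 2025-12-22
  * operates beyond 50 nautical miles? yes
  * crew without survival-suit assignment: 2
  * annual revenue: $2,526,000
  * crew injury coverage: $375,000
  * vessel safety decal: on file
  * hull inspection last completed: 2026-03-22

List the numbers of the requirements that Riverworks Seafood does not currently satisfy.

1. life-raft servicing 49 days ago vs limit 45 → not met
2. hull inspection 18 days ago vs limit 30 → met
3. condition 'operates beyond 50 nautical miles' holds; stability assessment 108 days ago vs limit 120 → met
4. overdue maintenance items 1 ≤ 3 → met
5. vessel safety decal present → met
6. crew without survival-suit assignment 2 > 0 → not met
7. crew with marine safety training 4 ≥ 2 → met
8. crew injury coverage $375,000 < $450,000 → not met
Not met: 1, 6, 8

1, 6, 8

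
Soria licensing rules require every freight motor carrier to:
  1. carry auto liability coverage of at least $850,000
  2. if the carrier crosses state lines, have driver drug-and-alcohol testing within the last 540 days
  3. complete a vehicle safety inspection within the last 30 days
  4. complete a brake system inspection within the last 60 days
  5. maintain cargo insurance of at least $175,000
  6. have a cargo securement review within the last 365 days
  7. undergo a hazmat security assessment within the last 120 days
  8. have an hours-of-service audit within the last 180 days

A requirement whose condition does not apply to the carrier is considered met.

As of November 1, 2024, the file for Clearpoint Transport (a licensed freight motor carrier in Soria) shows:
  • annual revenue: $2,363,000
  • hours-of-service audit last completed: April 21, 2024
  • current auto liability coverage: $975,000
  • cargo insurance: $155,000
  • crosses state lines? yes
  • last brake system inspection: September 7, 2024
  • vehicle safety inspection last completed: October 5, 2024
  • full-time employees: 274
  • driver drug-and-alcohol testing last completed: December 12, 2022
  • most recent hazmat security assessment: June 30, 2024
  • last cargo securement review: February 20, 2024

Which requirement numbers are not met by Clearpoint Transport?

1. auto liability coverage $975,000 ≥ $850,000 → met
2. condition 'crosses state lines' holds; driver drug-and-alcohol testing 690 days ago vs limit 540 → not met
3. vehicle safety inspection 27 days ago vs limit 30 → met
4. brake system inspection 55 days ago vs limit 60 → met
5. cargo insurance $155,000 < $175,000 → not met
6. cargo securement review 255 days ago vs limit 365 → met
7. hazmat security assessment 124 days ago vs limit 120 → not met
8. hours-of-service audit 194 days ago vs limit 180 → not met
Not met: 2, 5, 7, 8

2, 5, 7, 8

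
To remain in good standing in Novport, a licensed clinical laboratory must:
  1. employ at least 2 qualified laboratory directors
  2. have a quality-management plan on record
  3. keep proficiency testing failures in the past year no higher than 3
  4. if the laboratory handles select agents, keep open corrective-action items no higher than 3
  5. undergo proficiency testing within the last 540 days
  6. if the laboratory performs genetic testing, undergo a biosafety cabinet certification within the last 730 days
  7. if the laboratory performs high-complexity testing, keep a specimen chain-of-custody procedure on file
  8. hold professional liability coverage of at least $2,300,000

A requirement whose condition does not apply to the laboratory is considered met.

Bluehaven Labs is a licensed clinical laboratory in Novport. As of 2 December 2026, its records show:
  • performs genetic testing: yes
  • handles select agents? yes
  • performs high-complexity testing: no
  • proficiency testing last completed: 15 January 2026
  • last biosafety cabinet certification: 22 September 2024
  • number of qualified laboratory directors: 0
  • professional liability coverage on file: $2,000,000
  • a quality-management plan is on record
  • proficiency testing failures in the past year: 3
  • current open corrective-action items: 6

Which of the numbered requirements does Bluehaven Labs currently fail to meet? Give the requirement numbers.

1. qualified laboratory directors 0 < 2 → not met
2. quality-management plan present → met
3. proficiency testing failures in the past year 3 ≤ 3 → met
4. condition 'handles select agents' holds; open corrective-action items 6 > 3 → not met
5. proficiency testing 321 days ago vs limit 540 → met
6. condition 'performs genetic testing' holds; biosafety cabinet certification 801 days ago vs limit 730 → not met
7. condition 'performs high-complexity testing' does not hold → requirement n/a → met
8. professional liability coverage $2,000,000 < $2,300,000 → not met
Not met: 1, 4, 6, 8

1, 4, 6, 8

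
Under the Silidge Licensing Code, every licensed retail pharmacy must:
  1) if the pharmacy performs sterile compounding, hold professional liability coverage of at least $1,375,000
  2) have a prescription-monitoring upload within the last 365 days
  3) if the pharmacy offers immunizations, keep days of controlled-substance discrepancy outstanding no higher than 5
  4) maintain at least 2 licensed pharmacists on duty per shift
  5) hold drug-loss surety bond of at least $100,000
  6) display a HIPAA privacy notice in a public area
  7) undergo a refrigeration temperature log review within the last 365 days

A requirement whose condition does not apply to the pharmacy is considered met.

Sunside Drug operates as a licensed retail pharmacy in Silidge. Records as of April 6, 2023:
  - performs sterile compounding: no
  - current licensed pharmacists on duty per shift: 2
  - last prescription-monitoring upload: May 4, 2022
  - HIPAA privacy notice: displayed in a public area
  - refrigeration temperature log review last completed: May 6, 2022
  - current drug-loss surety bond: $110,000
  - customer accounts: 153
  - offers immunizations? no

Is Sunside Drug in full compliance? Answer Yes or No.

Yes

1. condition 'performs sterile compounding' does not hold → requirement n/a → met
2. prescription-monitoring upload 337 days ago vs limit 365 → met
3. condition 'offers immunizations' does not hold → requirement n/a → met
4. licensed pharmacists on duty per shift 2 ≥ 2 → met
5. drug-loss surety bond $110,000 ≥ $100,000 → met
6. HIPAA privacy notice present → met
7. refrigeration temperature log review 335 days ago vs limit 365 → met
All met.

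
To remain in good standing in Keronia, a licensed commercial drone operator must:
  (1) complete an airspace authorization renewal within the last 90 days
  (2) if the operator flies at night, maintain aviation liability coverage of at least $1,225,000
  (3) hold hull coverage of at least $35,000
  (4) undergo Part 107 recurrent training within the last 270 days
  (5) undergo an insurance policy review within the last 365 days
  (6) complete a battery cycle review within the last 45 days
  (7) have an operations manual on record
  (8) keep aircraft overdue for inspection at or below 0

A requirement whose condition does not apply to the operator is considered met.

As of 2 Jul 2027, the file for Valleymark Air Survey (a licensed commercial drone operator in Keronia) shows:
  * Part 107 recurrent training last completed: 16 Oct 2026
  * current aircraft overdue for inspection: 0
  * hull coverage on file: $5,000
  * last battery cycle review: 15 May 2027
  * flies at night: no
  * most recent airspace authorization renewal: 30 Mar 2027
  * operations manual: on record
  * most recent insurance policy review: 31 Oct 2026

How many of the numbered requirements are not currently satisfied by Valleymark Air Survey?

3

1. airspace authorization renewal 94 days ago vs limit 90 → not met
2. condition 'flies at night' does not hold → requirement n/a → met
3. hull coverage $5,000 < $35,000 → not met
4. Part 107 recurrent training 259 days ago vs limit 270 → met
5. insurance policy review 244 days ago vs limit 365 → met
6. battery cycle review 48 days ago vs limit 45 → not met
7. operations manual present → met
8. aircraft overdue for inspection 0 ≤ 0 → met
Not met: 3 of 8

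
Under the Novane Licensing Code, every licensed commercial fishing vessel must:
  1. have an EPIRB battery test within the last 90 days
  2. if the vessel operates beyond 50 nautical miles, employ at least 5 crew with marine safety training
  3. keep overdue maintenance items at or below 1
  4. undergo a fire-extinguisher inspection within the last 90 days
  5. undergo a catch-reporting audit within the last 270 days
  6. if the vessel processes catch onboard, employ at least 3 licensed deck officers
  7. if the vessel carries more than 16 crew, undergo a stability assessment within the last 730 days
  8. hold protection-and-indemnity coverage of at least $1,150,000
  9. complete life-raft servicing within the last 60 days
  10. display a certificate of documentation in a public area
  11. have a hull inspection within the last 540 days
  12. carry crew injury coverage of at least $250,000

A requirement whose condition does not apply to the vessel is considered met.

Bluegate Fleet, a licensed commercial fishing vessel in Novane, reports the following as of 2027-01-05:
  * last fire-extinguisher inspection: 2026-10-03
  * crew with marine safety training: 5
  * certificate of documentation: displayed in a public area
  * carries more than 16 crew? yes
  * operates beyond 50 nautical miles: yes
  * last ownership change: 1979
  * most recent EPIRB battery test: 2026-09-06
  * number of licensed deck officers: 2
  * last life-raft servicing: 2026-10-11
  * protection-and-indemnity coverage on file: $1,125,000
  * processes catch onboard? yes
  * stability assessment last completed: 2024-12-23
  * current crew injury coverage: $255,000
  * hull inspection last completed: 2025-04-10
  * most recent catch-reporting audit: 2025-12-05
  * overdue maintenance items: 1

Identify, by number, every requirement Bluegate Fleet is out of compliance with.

1, 4, 5, 6, 7, 8, 9, 11

1. EPIRB battery test 121 days ago vs limit 90 → not met
2. condition 'operates beyond 50 nautical miles' holds; crew with marine safety training 5 ≥ 5 → met
3. overdue maintenance items 1 ≤ 1 → met
4. fire-extinguisher inspection 94 days ago vs limit 90 → not met
5. catch-reporting audit 396 days ago vs limit 270 → not met
6. condition 'processes catch onboard' holds; licensed deck officers 2 < 3 → not met
7. condition 'carries more than 16 crew' holds; stability assessment 743 days ago vs limit 730 → not met
8. protection-and-indemnity coverage $1,125,000 < $1,150,000 → not met
9. life-raft servicing 86 days ago vs limit 60 → not met
10. certificate of documentation present → met
11. hull inspection 635 days ago vs limit 540 → not met
12. crew injury coverage $255,000 ≥ $250,000 → met
Not met: 1, 4, 5, 6, 7, 8, 9, 11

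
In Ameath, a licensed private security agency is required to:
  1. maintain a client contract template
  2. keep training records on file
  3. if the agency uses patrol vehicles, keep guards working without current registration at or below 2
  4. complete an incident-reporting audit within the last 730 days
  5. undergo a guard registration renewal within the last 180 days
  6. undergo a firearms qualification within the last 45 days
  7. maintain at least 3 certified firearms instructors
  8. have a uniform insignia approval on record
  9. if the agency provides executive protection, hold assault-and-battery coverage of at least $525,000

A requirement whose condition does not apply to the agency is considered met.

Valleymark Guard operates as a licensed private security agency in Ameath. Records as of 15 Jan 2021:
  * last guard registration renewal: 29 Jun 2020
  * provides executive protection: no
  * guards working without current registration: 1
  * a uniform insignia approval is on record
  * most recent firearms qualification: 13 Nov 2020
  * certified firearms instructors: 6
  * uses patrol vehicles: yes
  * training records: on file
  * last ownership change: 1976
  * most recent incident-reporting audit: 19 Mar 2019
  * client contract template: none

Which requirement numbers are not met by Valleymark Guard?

1. client contract template absent → not met
2. training records present → met
3. condition 'uses patrol vehicles' holds; guards working without current registration 1 ≤ 2 → met
4. incident-reporting audit 668 days ago vs limit 730 → met
5. guard registration renewal 200 days ago vs limit 180 → not met
6. firearms qualification 63 days ago vs limit 45 → not met
7. certified firearms instructors 6 ≥ 3 → met
8. uniform insignia approval present → met
9. condition 'provides executive protection' does not hold → requirement n/a → met
Not met: 1, 5, 6

1, 5, 6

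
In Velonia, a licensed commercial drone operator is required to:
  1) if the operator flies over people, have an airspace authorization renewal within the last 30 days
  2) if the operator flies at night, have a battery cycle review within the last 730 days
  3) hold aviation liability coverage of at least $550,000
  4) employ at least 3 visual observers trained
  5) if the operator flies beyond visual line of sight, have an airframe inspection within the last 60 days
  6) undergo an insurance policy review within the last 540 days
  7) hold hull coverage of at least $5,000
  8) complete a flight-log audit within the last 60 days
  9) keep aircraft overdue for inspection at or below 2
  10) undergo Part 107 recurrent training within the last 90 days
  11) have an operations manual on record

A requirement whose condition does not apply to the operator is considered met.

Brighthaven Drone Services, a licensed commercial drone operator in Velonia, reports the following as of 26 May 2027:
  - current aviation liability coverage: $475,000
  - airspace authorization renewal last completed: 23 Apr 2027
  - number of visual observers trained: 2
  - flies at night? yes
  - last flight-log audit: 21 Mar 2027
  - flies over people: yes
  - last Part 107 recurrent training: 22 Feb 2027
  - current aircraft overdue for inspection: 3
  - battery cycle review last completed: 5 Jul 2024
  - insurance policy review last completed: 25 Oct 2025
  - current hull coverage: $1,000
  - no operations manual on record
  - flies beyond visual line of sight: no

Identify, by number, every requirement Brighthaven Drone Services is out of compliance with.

1. condition 'flies over people' holds; airspace authorization renewal 33 days ago vs limit 30 → not met
2. condition 'flies at night' holds; battery cycle review 1055 days ago vs limit 730 → not met
3. aviation liability coverage $475,000 < $550,000 → not met
4. visual observers trained 2 < 3 → not met
5. condition 'flies beyond visual line of sight' does not hold → requirement n/a → met
6. insurance policy review 578 days ago vs limit 540 → not met
7. hull coverage $1,000 < $5,000 → not met
8. flight-log audit 66 days ago vs limit 60 → not met
9. aircraft overdue for inspection 3 > 2 → not met
10. Part 107 recurrent training 93 days ago vs limit 90 → not met
11. operations manual absent → not met
Not met: 1, 2, 3, 4, 6, 7, 8, 9, 10, 11

1, 2, 3, 4, 6, 7, 8, 9, 10, 11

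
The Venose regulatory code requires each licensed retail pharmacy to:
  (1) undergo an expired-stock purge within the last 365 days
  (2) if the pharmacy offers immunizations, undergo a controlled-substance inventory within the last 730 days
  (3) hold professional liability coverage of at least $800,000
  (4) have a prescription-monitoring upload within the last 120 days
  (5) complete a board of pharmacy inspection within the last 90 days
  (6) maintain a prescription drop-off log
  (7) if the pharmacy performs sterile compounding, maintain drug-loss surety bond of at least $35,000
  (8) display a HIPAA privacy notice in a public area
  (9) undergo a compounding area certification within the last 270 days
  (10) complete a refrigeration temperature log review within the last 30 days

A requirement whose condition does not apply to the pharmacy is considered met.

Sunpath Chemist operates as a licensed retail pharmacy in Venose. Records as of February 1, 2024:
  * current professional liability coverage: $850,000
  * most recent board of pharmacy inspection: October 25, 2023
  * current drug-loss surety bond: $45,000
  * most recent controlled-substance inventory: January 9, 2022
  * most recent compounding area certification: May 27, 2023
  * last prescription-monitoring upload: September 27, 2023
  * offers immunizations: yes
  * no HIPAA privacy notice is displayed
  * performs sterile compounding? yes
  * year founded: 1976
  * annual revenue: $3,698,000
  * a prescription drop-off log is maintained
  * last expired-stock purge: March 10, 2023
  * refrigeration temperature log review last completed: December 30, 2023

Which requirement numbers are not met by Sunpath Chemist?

1. expired-stock purge 328 days ago vs limit 365 → met
2. condition 'offers immunizations' holds; controlled-substance inventory 753 days ago vs limit 730 → not met
3. professional liability coverage $850,000 ≥ $800,000 → met
4. prescription-monitoring upload 127 days ago vs limit 120 → not met
5. board of pharmacy inspection 99 days ago vs limit 90 → not met
6. prescription drop-off log present → met
7. condition 'performs sterile compounding' holds; drug-loss surety bond $45,000 ≥ $35,000 → met
8. HIPAA privacy notice absent → not met
9. compounding area certification 250 days ago vs limit 270 → met
10. refrigeration temperature log review 33 days ago vs limit 30 → not met
Not met: 2, 4, 5, 8, 10

2, 4, 5, 8, 10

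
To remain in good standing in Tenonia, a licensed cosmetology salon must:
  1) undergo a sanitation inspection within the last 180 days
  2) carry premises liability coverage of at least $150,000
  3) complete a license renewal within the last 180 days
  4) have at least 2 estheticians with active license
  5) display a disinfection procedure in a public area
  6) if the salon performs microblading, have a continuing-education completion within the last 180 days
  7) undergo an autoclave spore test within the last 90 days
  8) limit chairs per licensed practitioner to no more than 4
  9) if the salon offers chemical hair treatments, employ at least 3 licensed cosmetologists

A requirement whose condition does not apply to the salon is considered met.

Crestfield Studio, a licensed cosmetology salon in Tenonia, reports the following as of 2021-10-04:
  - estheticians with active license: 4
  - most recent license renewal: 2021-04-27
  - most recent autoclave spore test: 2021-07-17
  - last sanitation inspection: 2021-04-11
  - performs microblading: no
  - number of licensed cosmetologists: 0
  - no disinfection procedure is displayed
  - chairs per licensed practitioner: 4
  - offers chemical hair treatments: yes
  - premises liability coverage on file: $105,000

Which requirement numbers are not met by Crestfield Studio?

1. sanitation inspection 176 days ago vs limit 180 → met
2. premises liability coverage $105,000 < $150,000 → not met
3. license renewal 160 days ago vs limit 180 → met
4. estheticians with active license 4 ≥ 2 → met
5. disinfection procedure absent → not met
6. condition 'performs microblading' does not hold → requirement n/a → met
7. autoclave spore test 79 days ago vs limit 90 → met
8. chairs per licensed practitioner 4 ≤ 4 → met
9. condition 'offers chemical hair treatments' holds; licensed cosmetologists 0 < 3 → not met
Not met: 2, 5, 9

2, 5, 9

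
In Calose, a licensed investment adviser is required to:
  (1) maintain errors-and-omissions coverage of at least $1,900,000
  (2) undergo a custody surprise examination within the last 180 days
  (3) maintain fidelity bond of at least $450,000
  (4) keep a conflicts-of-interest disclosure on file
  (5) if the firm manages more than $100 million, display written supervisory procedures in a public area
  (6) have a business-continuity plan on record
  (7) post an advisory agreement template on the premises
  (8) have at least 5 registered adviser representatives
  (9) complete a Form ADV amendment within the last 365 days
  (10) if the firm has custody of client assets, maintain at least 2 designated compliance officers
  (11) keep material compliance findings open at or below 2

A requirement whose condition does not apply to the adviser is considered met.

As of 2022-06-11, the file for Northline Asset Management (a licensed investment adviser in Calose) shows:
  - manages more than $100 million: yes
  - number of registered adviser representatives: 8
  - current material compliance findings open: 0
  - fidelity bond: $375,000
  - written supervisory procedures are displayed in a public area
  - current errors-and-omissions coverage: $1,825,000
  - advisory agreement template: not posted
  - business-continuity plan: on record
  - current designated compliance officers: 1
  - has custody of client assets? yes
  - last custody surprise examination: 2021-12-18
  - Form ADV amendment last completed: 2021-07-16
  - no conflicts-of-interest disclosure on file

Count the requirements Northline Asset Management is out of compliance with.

5

1. errors-and-omissions coverage $1,825,000 < $1,900,000 → not met
2. custody surprise examination 175 days ago vs limit 180 → met
3. fidelity bond $375,000 < $450,000 → not met
4. conflicts-of-interest disclosure absent → not met
5. condition 'manages more than $100 million' holds; written supervisory procedures present → met
6. business-continuity plan present → met
7. advisory agreement template absent → not met
8. registered adviser representatives 8 ≥ 5 → met
9. Form ADV amendment 330 days ago vs limit 365 → met
10. condition 'has custody of client assets' holds; designated compliance officers 1 < 2 → not met
11. material compliance findings open 0 ≤ 2 → met
Not met: 5 of 11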